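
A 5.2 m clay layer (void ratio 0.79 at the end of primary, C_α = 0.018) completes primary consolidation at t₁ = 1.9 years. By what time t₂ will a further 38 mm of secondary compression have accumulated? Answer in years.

t₂ ≈ 10.1 years

S_s = C_α·H/(1+e_p)·log₁₀(t₂/t₁) ⇒ log₁₀(t₂/t₁) = S_s·(1+e_p)/(C_α·H).
log₁₀(t₂/t₁) = 0.038 × (1+0.79) / (0.018×5.2) = 0.7267
t₂ = t₁ × 10^0.7267 = 1.9 × 5.33 = 10.13 years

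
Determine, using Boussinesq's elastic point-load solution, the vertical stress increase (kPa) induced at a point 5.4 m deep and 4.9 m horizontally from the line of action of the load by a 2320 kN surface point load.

Boussinesq vertical stress below a point load on an elastic half-space:
Δσ_z = 3P/(2πz²) · [1 + (r/z)²]^(−5/2)
r/z = 4.9/5.4 = 0.90741; [1+(r/z)²]^(−5/2) = 0.22274.
Δσ_z = 3×2320/(2π×5.4²) × 0.22274 = 37.988 × 0.22274 = 8.461 kPa

Δσ_z ≈ 8.46 kPa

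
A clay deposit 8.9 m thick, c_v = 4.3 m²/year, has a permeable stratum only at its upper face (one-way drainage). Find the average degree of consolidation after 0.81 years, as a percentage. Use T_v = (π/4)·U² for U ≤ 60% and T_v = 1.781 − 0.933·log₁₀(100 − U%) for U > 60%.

U ≈ 23.7 %

Drainage path length: H_d = H = 8.9 m (single drainage).
T_v = c_v·t/H_d² = 4.3×0.81/8.9² = 0.043972.
T_v = 0.043972 corresponds to the U ≤ 60% branch:
U = √(4T_v/π) = 0.2366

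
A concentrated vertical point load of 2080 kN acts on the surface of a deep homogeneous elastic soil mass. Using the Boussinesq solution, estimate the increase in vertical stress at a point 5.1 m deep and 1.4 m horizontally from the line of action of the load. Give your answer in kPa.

Δσ_z ≈ 31.8 kPa

Boussinesq vertical stress below a point load on an elastic half-space:
Δσ_z = 3P/(2πz²) · [1 + (r/z)²]^(−5/2)
r/z = 1.4/5.1 = 0.27451; [1+(r/z)²]^(−5/2) = 0.83391.
Δσ_z = 3×2080/(2π×5.1²) × 0.83391 = 38.183 × 0.83391 = 31.84 kPa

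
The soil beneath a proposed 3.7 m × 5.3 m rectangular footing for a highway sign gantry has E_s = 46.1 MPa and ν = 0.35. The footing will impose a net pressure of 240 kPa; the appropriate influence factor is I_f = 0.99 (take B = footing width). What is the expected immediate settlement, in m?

Immediate (elastic) settlement: S_e = q·B·(1−ν²)/E_s · I_f.
E_s = 46.1 MPa = 46100 kPa.
S_e = 240 × 3.7 × (1 − 0.35²) / 46100 × 0.99
    = 240 × 3.7 × 0.8775 / 46100 × 0.99
    = 0.01673 m

S_e ≈ 0.0167 m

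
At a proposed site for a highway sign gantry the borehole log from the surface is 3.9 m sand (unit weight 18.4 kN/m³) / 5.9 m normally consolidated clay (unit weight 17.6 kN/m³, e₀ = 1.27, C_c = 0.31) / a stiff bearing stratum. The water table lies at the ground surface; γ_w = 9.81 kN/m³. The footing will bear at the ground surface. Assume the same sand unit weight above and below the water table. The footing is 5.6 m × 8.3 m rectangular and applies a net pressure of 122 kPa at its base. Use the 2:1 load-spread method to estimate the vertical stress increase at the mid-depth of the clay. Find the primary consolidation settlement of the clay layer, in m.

Mid-depth of clay below the ground surface: z = 3.9 + 5.9/2 = 6.85 m.
Total vertical stress at mid-clay: σ_v = 18.4×3.9 + 17.6×2.95 = 123.68 kPa.
Pore pressure: u = 9.81×(6.85 − 0) = 67.198 kPa.
Initial effective stress: σ'_0 = σ_v − u = 123.68 − 67.198 = 56.482 kPa.
Stress increase at mid-clay by the 2:1 spreading method:
Δσ = qBL/((B+z)(L+z)) = 122×5.6×8.3/((5.6+6.85)(8.3+6.85)) = 30.064 kPa
Final effective stress: σ'_f = σ'_0 + Δσ = 56.482 + 30.064 = 86.546 kPa.
Normally consolidated clay, so the full stress increment lies on the virgin compression line:
S_c = C_c·H/(1+e₀)·log₁₀(σ'_f/σ'_0) = 0.31×5.9/(1+1.27)×log₁₀(86.546/56.482)
    = 0.80573 × 0.18534 = 0.1493 m

S_c ≈ 0.149 m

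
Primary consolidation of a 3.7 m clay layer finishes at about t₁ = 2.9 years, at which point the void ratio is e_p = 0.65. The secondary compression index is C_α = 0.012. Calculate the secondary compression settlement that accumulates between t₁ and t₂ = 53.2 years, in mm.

Secondary compression: S_s = C_α·H/(1+e_p)·log₁₀(t₂/t₁)
S_s = 0.012×3.7/(1+0.65)×log₁₀(53.2/2.9)
    = 0.02691 × 1.264 = 0.034 m

S_s ≈ 34 mm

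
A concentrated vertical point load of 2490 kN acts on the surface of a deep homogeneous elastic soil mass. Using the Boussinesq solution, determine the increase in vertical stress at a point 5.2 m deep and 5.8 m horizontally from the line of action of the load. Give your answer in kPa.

Δσ_z ≈ 5.83 kPa

Boussinesq vertical stress below a point load on an elastic half-space:
Δσ_z = 3P/(2πz²) · [1 + (r/z)²]^(−5/2)
r/z = 5.8/5.2 = 1.1154; [1+(r/z)²]^(−5/2) = 0.13256.
Δσ_z = 3×2490/(2π×5.2²) × 0.13256 = 43.968 × 0.13256 = 5.828 kPa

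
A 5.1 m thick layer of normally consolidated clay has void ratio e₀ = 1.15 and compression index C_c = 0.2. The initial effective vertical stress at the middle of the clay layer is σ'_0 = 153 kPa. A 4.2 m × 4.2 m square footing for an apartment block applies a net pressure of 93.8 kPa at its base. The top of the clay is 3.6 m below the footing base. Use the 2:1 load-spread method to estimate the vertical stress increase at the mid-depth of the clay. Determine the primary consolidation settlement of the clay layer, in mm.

Mid-depth of clay below the footing base: z = 3.6 + 5.1/2 = 6.15 m.
Stress increase at mid-clay by the 2:1 spreading method:
Δσ = qBL/((B+z)(L+z)) = 93.8×4.2×4.2/((4.2+6.15)(4.2+6.15)) = 15.446 kPa
Final effective stress: σ'_f = σ'_0 + Δσ = 153 + 15.446 = 168.45 kPa.
Normally consolidated clay, so the full stress increment lies on the virgin compression line:
S_c = C_c·H/(1+e₀)·log₁₀(σ'_f/σ'_0) = 0.2×5.1/(1+1.15)×log₁₀(168.45/153)
    = 0.47442 × 0.04178 = 0.01982 m

S_c ≈ 19.8 mm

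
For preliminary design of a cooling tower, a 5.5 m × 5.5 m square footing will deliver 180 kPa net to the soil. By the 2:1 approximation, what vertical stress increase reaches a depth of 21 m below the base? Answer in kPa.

By the 2:1 method the load spreads at 1 horizontal : 2 vertical, so at depth z the loaded area has grown by z in each plan dimension:
Δσ = qBL/((B+z)(L+z)) = 180×5.5×5.5/((5.5+21)(5.5+21)) = 7.7536 kPa

Δσ_z ≈ 7.75 kPa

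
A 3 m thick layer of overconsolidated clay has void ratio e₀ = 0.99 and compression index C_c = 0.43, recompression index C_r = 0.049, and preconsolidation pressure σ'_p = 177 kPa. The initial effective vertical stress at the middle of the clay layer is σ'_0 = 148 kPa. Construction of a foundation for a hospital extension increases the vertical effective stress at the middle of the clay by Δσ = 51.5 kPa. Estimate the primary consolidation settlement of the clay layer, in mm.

Final effective stress: σ'_f = 148 + 51.5 = 199.5 kPa.
σ'_f = 199.5 > σ'_p = 177 kPa, so the stress path crosses the preconsolidation pressure — recompression up to σ'_p, then virgin compression beyond:
S_c = H/(1+e₀)·[C_r·log₁₀(σ'_p/σ'_0) + C_c·log₁₀(σ'_f/σ'_p)]
    = 3/1.99 × [0.049×log₁₀(177/148) + 0.43×log₁₀(199.5/177)]
    = 1.5075 × [0.0038079 + 0.022347] = 0.03943 m

S_c ≈ 39.4 mm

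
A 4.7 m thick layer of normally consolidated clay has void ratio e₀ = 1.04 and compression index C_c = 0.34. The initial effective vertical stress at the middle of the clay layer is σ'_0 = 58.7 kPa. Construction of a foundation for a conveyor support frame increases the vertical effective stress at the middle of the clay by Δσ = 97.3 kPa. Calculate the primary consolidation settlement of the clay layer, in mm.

S_c ≈ 333 mm

Final effective stress: σ'_f = σ'_0 + Δσ = 58.7 + 97.3 = 156 kPa.
Normally consolidated clay, so the full stress increment lies on the virgin compression line:
S_c = C_c·H/(1+e₀)·log₁₀(σ'_f/σ'_0) = 0.34×4.7/(1+1.04)×log₁₀(156/58.7)
    = 0.78333 × 0.42449 = 0.3325 m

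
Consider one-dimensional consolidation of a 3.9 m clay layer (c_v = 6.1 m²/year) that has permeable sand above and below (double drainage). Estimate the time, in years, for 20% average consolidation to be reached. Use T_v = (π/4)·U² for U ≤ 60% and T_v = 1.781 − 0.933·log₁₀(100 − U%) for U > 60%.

Drainage path length: H_d = H/2 = 1.95 m (double drainage).
U ≤ 60%: T_v = (π/4)·U² = (π/4)×0.2² = 0.031416.
t = T_v·H_d²/c_v = 0.031416×1.95²/6.1 = 0.01958 years.

t ≈ 0.0196 years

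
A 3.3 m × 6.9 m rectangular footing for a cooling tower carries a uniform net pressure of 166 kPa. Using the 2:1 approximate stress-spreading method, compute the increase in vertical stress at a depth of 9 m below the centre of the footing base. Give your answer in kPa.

By the 2:1 method the load spreads at 1 horizontal : 2 vertical, so at depth z the loaded area has grown by z in each plan dimension:
Δσ = qBL/((B+z)(L+z)) = 166×3.3×6.9/((3.3+9)(6.9+9)) = 19.327 kPa

Δσ_z ≈ 19.3 kPa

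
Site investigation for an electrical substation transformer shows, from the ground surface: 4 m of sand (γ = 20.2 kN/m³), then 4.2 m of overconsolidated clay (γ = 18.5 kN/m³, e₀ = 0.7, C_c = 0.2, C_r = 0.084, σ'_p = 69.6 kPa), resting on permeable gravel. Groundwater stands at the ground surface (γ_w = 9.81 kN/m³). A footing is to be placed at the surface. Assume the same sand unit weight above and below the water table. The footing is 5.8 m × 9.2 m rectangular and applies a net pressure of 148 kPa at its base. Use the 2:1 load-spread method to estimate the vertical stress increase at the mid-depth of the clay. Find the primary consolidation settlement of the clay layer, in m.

Mid-depth of clay below the ground surface: z = 4 + 4.2/2 = 6.1 m.
Total vertical stress at mid-clay: σ_v = 20.2×4 + 18.5×2.1 = 119.65 kPa.
Pore pressure: u = 9.81×(6.1 − 0) = 59.841 kPa.
Initial effective stress: σ'_0 = σ_v − u = 119.65 − 59.841 = 59.809 kPa.
Stress increase at mid-clay by the 2:1 spreading method:
Δσ = qBL/((B+z)(L+z)) = 148×5.8×9.2/((5.8+6.1)(9.2+6.1)) = 43.375 kPa
Final effective stress: σ'_f = 59.809 + 43.375 = 103.18 kPa.
σ'_f = 103.18 > σ'_p = 69.6 kPa, so the stress path crosses the preconsolidation pressure — recompression up to σ'_p, then virgin compression beyond:
S_c = H/(1+e₀)·[C_r·log₁₀(σ'_p/σ'_0) + C_c·log₁₀(σ'_f/σ'_p)]
    = 4.2/1.7 × [0.084×log₁₀(69.6/59.809) + 0.2×log₁₀(103.18/69.6)]
    = 2.4706 × [0.0055308 + 0.034197] = 0.09815 m

S_c ≈ 0.0982 m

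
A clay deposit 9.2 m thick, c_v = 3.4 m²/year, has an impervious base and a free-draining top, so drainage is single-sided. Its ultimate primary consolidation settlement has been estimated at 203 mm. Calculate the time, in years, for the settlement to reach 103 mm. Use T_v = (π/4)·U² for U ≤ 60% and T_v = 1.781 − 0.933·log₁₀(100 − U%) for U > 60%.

Drainage path length: H_d = H = 9.2 m (single drainage).
U = S(t)/S_ult = 103/203 = 0.5074.
U ≤ 60%: T_v = (π/4)·U² = (π/4)×0.50739² = 0.2022.
t = T_v·H_d²/c_v = 0.2022×9.2²/3.4 = 5.034 years.

t ≈ 5.03 years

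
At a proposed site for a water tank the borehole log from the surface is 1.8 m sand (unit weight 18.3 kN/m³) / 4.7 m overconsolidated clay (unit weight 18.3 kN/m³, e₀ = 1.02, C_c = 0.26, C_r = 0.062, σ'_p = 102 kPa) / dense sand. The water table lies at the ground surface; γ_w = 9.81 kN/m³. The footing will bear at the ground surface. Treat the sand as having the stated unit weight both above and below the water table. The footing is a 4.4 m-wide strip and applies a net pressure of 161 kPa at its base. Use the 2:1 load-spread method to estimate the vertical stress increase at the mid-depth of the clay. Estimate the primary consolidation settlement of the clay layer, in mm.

Mid-depth of clay below the ground surface: z = 1.8 + 4.7/2 = 4.15 m.
Total vertical stress at mid-clay: σ_v = 18.3×1.8 + 18.3×2.35 = 75.945 kPa.
Pore pressure: u = 9.81×(4.15 − 0) = 40.712 kPa.
Initial effective stress: σ'_0 = σ_v − u = 75.945 − 40.712 = 35.233 kPa.
Stress increase at mid-clay by the 2:1 spreading method:
Δσ = qB/(B+z) = 161×4.4/(4.4+4.15) = 82.854 kPa
Final effective stress: σ'_f = 35.233 + 82.854 = 118.09 kPa.
σ'_f = 118.09 > σ'_p = 102 kPa, so the stress path crosses the preconsolidation pressure — recompression up to σ'_p, then virgin compression beyond:
S_c = H/(1+e₀)·[C_r·log₁₀(σ'_p/σ'_0) + C_c·log₁₀(σ'_f/σ'_p)]
    = 4.7/2.02 × [0.062×log₁₀(102/35.233) + 0.26×log₁₀(118.09/102)]
    = 2.3267 × [0.028622 + 0.016539] = 0.1051 m

S_c ≈ 105 mm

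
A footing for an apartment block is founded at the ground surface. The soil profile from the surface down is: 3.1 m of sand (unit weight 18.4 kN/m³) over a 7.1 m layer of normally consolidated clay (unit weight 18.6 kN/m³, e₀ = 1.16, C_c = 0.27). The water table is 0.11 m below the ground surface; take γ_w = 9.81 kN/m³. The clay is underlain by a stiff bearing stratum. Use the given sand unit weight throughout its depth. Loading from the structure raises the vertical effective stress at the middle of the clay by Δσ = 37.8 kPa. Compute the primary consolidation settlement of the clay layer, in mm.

Mid-depth of clay below the ground surface: z = 3.1 + 7.1/2 = 6.65 m.
Total vertical stress at mid-clay: σ_v = 18.4×3.1 + 18.6×3.55 = 123.07 kPa.
Pore pressure: u = 9.81×(6.65 − 0.11) = 64.157 kPa.
Initial effective stress: σ'_0 = σ_v − u = 123.07 − 64.157 = 58.913 kPa.
Final effective stress: σ'_f = σ'_0 + Δσ = 58.913 + 37.8 = 96.713 kPa.
Normally consolidated clay, so the full stress increment lies on the virgin compression line:
S_c = C_c·H/(1+e₀)·log₁₀(σ'_f/σ'_0) = 0.27×7.1/(1+1.16)×log₁₀(96.713/58.913)
    = 0.8875 × 0.21527 = 0.1911 m

S_c ≈ 191 mm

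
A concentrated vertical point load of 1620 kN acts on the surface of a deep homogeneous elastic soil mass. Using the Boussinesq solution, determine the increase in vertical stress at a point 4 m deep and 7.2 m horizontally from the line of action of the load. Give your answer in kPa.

Boussinesq vertical stress below a point load on an elastic half-space:
Δσ_z = 3P/(2πz²) · [1 + (r/z)²]^(−5/2)
r/z = 7.2/4 = 1.8; [1+(r/z)²]^(−5/2) = 0.027014.
Δσ_z = 3×1620/(2π×4²) × 0.027014 = 48.343 × 0.027014 = 1.306 kPa

Δσ_z ≈ 1.31 kPa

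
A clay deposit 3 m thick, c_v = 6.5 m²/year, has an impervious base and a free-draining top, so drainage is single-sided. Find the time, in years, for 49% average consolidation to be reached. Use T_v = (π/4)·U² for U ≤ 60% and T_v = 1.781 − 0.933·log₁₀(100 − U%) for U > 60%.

Drainage path length: H_d = H = 3 m (single drainage).
U ≤ 60%: T_v = (π/4)·U² = (π/4)×0.49² = 0.18857.
t = T_v·H_d²/c_v = 0.18857×3²/6.5 = 0.2611 years.

t ≈ 0.261 years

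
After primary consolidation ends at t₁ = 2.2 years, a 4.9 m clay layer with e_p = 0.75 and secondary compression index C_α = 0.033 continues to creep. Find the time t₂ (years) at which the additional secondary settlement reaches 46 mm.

S_s = C_α·H/(1+e_p)·log₁₀(t₂/t₁) ⇒ log₁₀(t₂/t₁) = S_s·(1+e_p)/(C_α·H).
log₁₀(t₂/t₁) = 0.046 × (1+0.75) / (0.033×4.9) = 0.4978
t₂ = t₁ × 10^0.4978 = 2.2 × 3.147 = 6.922 years

t₂ ≈ 6.92 years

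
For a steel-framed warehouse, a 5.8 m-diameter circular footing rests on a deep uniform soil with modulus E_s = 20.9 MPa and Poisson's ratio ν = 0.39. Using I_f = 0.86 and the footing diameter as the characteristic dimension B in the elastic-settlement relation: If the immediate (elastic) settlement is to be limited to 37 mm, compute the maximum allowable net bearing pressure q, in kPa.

q ≈ 183 kPa

E_s = 20.9 MPa = 20900 kPa.
S_e = q·B·(1−ν²)/E_s · I_f  ⇒  q = S_e·E_s / (B·(1−ν²)·I_f).
q = 0.037 × 20900 / (5.8 × 0.8479 × 0.86) = 182.8 kPa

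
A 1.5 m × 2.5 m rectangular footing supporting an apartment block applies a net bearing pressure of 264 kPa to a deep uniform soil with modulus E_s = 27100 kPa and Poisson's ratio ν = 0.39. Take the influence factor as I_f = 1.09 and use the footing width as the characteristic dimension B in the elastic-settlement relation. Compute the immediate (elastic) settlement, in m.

Immediate (elastic) settlement: S_e = q·B·(1−ν²)/E_s · I_f.
S_e = 264 × 1.5 × (1 − 0.39²) / 27100 × 1.09
    = 264 × 1.5 × 0.8479 / 27100 × 1.09
    = 0.01351 m

S_e ≈ 0.0135 m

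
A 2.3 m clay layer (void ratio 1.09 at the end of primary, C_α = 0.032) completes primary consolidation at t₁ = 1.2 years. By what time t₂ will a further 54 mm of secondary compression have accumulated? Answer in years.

S_s = C_α·H/(1+e_p)·log₁₀(t₂/t₁) ⇒ log₁₀(t₂/t₁) = S_s·(1+e_p)/(C_α·H).
log₁₀(t₂/t₁) = 0.054 × (1+1.09) / (0.032×2.3) = 1.533
t₂ = t₁ × 10^1.533 = 1.2 × 34.15 = 40.98 years

t₂ ≈ 41 years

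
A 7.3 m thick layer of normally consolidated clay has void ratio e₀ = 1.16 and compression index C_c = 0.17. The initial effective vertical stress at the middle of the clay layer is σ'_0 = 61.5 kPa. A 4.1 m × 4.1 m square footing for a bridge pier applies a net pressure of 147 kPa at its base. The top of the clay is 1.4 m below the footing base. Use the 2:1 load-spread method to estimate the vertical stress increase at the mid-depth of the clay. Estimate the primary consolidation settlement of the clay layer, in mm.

Mid-depth of clay below the footing base: z = 1.4 + 7.3/2 = 5.05 m.
Stress increase at mid-clay by the 2:1 spreading method:
Δσ = qBL/((B+z)(L+z)) = 147×4.1×4.1/((4.1+5.05)(4.1+5.05)) = 29.515 kPa
Final effective stress: σ'_f = σ'_0 + Δσ = 61.5 + 29.515 = 91.015 kPa.
Normally consolidated clay, so the full stress increment lies on the virgin compression line:
S_c = C_c·H/(1+e₀)·log₁₀(σ'_f/σ'_0) = 0.17×7.3/(1+1.16)×log₁₀(91.015/61.5)
    = 0.57454 × 0.17024 = 0.09781 m

S_c ≈ 97.8 mm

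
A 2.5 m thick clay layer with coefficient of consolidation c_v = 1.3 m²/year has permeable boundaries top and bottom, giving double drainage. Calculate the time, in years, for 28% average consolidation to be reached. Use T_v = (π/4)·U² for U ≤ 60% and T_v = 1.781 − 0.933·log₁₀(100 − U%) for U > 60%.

t ≈ 0.074 years

Drainage path length: H_d = H/2 = 1.25 m (double drainage).
U ≤ 60%: T_v = (π/4)·U² = (π/4)×0.28² = 0.061575.
t = T_v·H_d²/c_v = 0.061575×1.25²/1.3 = 0.07401 years.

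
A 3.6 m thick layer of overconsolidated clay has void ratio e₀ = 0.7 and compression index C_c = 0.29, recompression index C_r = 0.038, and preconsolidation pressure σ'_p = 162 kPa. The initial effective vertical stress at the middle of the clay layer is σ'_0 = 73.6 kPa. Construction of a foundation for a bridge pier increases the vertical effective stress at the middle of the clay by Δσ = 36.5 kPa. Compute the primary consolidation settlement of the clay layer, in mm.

Final effective stress: σ'_f = 73.6 + 36.5 = 110.1 kPa.
σ'_f = 110.1 ≤ σ'_p = 162 kPa, so the clay remains overconsolidated and only the recompression index applies:
S_c = C_r·H/(1+e₀)·log₁₀(σ'_f/σ'_0) = 0.038×3.6/1.7×log₁₀(110.1/73.6)
    = 0.080469 × 0.17491 = 0.01407 m

S_c ≈ 14.1 mm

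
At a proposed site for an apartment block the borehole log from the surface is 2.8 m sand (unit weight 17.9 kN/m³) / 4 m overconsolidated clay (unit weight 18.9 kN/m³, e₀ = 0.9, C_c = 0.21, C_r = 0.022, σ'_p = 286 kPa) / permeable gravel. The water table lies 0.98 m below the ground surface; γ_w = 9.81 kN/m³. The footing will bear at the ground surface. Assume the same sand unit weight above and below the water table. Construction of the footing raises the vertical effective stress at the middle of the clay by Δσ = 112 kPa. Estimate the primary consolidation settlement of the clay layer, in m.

S_c ≈ 0.0235 m

Mid-depth of clay below the ground surface: z = 2.8 + 4/2 = 4.8 m.
Total vertical stress at mid-clay: σ_v = 17.9×2.8 + 18.9×2 = 87.92 kPa.
Pore pressure: u = 9.81×(4.8 − 0.98) = 37.474 kPa.
Initial effective stress: σ'_0 = σ_v − u = 87.92 − 37.474 = 50.446 kPa.
Final effective stress: σ'_f = 50.446 + 112 = 162.45 kPa.
σ'_f = 162.45 ≤ σ'_p = 286 kPa, so the clay remains overconsolidated and only the recompression index applies:
S_c = C_r·H/(1+e₀)·log₁₀(σ'_f/σ'_0) = 0.022×4/1.9×log₁₀(162.45/50.446)
    = 0.046317 × 0.50789 = 0.02352 m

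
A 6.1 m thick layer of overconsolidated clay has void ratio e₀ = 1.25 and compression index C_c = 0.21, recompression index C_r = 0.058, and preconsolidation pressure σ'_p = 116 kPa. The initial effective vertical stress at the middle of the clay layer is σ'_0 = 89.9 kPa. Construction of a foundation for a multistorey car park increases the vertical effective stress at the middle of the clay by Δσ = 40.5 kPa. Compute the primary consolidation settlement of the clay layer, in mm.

S_c ≈ 46.3 mm

Final effective stress: σ'_f = 89.9 + 40.5 = 130.4 kPa.
σ'_f = 130.4 > σ'_p = 116 kPa, so the stress path crosses the preconsolidation pressure — recompression up to σ'_p, then virgin compression beyond:
S_c = H/(1+e₀)·[C_r·log₁₀(σ'_p/σ'_0) + C_c·log₁₀(σ'_f/σ'_p)]
    = 6.1/2.25 × [0.058×log₁₀(116/89.9) + 0.21×log₁₀(130.4/116)]
    = 2.7111 × [0.0064205 + 0.010672] = 0.04634 m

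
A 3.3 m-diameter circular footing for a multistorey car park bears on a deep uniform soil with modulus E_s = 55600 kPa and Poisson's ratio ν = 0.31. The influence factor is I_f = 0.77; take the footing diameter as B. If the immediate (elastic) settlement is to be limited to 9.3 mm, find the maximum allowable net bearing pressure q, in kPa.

q ≈ 225 kPa

S_e = q·B·(1−ν²)/E_s · I_f  ⇒  q = S_e·E_s / (B·(1−ν²)·I_f).
q = 0.0093 × 55600 / (3.3 × 0.9039 × 0.77) = 225.1 kPa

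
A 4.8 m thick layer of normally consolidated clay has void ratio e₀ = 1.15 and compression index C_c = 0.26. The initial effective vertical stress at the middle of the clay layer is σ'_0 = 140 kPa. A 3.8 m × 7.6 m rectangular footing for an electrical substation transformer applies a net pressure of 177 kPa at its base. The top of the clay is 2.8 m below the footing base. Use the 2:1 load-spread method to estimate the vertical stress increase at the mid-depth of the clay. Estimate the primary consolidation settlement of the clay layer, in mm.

S_c ≈ 69.4 mm

Mid-depth of clay below the footing base: z = 2.8 + 4.8/2 = 5.2 m.
Stress increase at mid-clay by the 2:1 spreading method:
Δσ = qBL/((B+z)(L+z)) = 177×3.8×7.6/((3.8+5.2)(7.6+5.2)) = 44.373 kPa
Final effective stress: σ'_f = σ'_0 + Δσ = 140 + 44.373 = 184.37 kPa.
Normally consolidated clay, so the full stress increment lies on the virgin compression line:
S_c = C_c·H/(1+e₀)·log₁₀(σ'_f/σ'_0) = 0.26×4.8/(1+1.15)×log₁₀(184.37/140)
    = 0.58047 × 0.11956 = 0.0694 m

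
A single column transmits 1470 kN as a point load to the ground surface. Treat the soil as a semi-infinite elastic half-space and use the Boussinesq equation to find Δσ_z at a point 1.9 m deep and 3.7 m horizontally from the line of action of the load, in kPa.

Boussinesq vertical stress below a point load on an elastic half-space:
Δσ_z = 3P/(2πz²) · [1 + (r/z)²]^(−5/2)
r/z = 3.7/1.9 = 1.9474; [1+(r/z)²]^(−5/2) = 0.019891.
Δσ_z = 3×1470/(2π×1.9²) × 0.019891 = 194.42 × 0.019891 = 3.867 kPa

Δσ_z ≈ 3.87 kPa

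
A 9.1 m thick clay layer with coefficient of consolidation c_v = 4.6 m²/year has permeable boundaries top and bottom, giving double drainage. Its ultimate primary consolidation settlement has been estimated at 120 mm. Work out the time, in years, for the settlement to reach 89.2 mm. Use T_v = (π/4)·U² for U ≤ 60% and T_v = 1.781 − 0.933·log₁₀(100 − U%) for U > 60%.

t ≈ 2.1 years

Drainage path length: H_d = H/2 = 4.55 m (double drainage).
U = S(t)/S_ult = 89.2/120 = 0.7433.
U > 60%: T_v = 1.781 − 0.933·log₁₀(100 − 74.333) = 0.46606.
t = T_v·H_d²/c_v = 0.46606×4.55²/4.6 = 2.098 years.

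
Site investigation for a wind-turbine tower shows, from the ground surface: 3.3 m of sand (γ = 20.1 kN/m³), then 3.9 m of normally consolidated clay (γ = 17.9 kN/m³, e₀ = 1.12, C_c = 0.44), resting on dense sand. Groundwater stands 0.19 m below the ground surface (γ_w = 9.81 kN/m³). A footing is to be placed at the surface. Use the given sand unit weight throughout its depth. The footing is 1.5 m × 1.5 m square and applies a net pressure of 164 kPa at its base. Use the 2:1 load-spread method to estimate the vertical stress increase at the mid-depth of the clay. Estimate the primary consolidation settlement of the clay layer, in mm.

S_c ≈ 51.3 mm

Mid-depth of clay below the ground surface: z = 3.3 + 3.9/2 = 5.25 m.
Total vertical stress at mid-clay: σ_v = 20.1×3.3 + 17.9×1.95 = 101.23 kPa.
Pore pressure: u = 9.81×(5.25 − 0.19) = 49.639 kPa.
Initial effective stress: σ'_0 = σ_v − u = 101.23 − 49.639 = 51.591 kPa.
Stress increase at mid-clay by the 2:1 spreading method:
Δσ = qBL/((B+z)(L+z)) = 164×1.5×1.5/((1.5+5.25)(1.5+5.25)) = 8.0988 kPa
Final effective stress: σ'_f = σ'_0 + Δσ = 51.591 + 8.0988 = 59.69 kPa.
Normally consolidated clay, so the full stress increment lies on the virgin compression line:
S_c = C_c·H/(1+e₀)·log₁₀(σ'_f/σ'_0) = 0.44×3.9/(1+1.12)×log₁₀(59.69/51.591)
    = 0.80943 × 0.063328 = 0.05126 m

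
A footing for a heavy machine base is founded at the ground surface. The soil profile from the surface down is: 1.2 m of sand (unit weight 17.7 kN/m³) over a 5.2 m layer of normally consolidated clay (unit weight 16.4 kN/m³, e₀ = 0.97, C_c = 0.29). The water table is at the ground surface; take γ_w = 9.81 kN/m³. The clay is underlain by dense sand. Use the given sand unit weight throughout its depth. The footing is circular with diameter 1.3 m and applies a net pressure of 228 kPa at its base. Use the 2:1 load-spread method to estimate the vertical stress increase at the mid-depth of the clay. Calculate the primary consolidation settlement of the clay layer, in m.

S_c ≈ 0.147 m

Mid-depth of clay below the ground surface: z = 1.2 + 5.2/2 = 3.8 m.
Total vertical stress at mid-clay: σ_v = 17.7×1.2 + 16.4×2.6 = 63.88 kPa.
Pore pressure: u = 9.81×(3.8 − 0) = 37.278 kPa.
Initial effective stress: σ'_0 = σ_v − u = 63.88 − 37.278 = 26.602 kPa.
Stress increase at mid-clay by the 2:1 spreading method:
Δσ ≈ qD²/(D+z)² = 228×1.3²/(1.3+3.8)² = 14.814 kPa
Final effective stress: σ'_f = σ'_0 + Δσ = 26.602 + 14.814 = 41.416 kPa.
Normally consolidated clay, so the full stress increment lies on the virgin compression line:
S_c = C_c·H/(1+e₀)·log₁₀(σ'_f/σ'_0) = 0.29×5.2/(1+0.97)×log₁₀(41.416/26.602)
    = 0.76548 × 0.19225 = 0.1472 m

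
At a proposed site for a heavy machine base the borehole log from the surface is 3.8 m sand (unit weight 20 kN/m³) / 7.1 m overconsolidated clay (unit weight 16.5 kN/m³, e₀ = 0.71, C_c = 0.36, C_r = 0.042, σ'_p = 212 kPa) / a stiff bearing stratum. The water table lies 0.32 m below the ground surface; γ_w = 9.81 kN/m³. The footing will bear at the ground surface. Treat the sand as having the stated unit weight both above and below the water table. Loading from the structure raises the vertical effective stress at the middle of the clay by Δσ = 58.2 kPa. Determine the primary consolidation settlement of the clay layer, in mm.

Mid-depth of clay below the ground surface: z = 3.8 + 7.1/2 = 7.35 m.
Total vertical stress at mid-clay: σ_v = 20×3.8 + 16.5×3.55 = 134.57 kPa.
Pore pressure: u = 9.81×(7.35 − 0.32) = 68.964 kPa.
Initial effective stress: σ'_0 = σ_v − u = 134.57 − 68.964 = 65.606 kPa.
Final effective stress: σ'_f = 65.606 + 58.2 = 123.81 kPa.
σ'_f = 123.81 ≤ σ'_p = 212 kPa, so the clay remains overconsolidated and only the recompression index applies:
S_c = C_r·H/(1+e₀)·log₁₀(σ'_f/σ'_0) = 0.042×7.1/1.71×log₁₀(123.81/65.606)
    = 0.17438 × 0.27581 = 0.0481 m

S_c ≈ 48.1 mm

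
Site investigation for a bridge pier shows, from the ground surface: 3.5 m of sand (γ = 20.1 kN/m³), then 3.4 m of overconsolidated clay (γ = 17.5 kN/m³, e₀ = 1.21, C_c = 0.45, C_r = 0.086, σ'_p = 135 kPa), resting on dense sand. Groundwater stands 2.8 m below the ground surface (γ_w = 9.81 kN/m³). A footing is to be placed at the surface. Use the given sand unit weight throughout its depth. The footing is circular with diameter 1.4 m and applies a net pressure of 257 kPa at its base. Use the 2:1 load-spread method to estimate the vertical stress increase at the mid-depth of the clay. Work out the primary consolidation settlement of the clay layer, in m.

Mid-depth of clay below the ground surface: z = 3.5 + 3.4/2 = 5.2 m.
Total vertical stress at mid-clay: σ_v = 20.1×3.5 + 17.5×1.7 = 100.1 kPa.
Pore pressure: u = 9.81×(5.2 − 2.8) = 23.544 kPa.
Initial effective stress: σ'_0 = σ_v − u = 100.1 − 23.544 = 76.556 kPa.
Stress increase at mid-clay by the 2:1 spreading method:
Δσ ≈ qD²/(D+z)² = 257×1.4²/(1.4+5.2)² = 11.564 kPa
Final effective stress: σ'_f = 76.556 + 11.564 = 88.12 kPa.
σ'_f = 88.12 ≤ σ'_p = 135 kPa, so the clay remains overconsolidated and only the recompression index applies:
S_c = C_r·H/(1+e₀)·log₁₀(σ'_f/σ'_0) = 0.086×3.4/2.21×log₁₀(88.12/76.556)
    = 0.13231 × 0.061095 = 0.008084 m

S_c ≈ 0.00808 m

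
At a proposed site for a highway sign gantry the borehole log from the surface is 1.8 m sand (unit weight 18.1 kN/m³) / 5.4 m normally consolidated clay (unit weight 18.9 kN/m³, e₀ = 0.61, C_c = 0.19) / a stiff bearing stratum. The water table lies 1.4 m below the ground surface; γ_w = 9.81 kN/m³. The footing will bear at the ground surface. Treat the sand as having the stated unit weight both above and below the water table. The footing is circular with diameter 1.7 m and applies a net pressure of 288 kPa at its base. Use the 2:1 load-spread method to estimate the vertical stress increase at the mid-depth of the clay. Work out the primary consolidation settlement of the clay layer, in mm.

Mid-depth of clay below the ground surface: z = 1.8 + 5.4/2 = 4.5 m.
Total vertical stress at mid-clay: σ_v = 18.1×1.8 + 18.9×2.7 = 83.61 kPa.
Pore pressure: u = 9.81×(4.5 − 1.4) = 30.411 kPa.
Initial effective stress: σ'_0 = σ_v − u = 83.61 − 30.411 = 53.199 kPa.
Stress increase at mid-clay by the 2:1 spreading method:
Δσ ≈ qD²/(D+z)² = 288×1.7²/(1.7+4.5)² = 21.652 kPa
Final effective stress: σ'_f = σ'_0 + Δσ = 53.199 + 21.652 = 74.851 kPa.
Normally consolidated clay, so the full stress increment lies on the virgin compression line:
S_c = C_c·H/(1+e₀)·log₁₀(σ'_f/σ'_0) = 0.19×5.4/(1+0.61)×log₁₀(74.851/53.199)
    = 0.63727 × 0.14829 = 0.0945 m

S_c ≈ 94.5 mm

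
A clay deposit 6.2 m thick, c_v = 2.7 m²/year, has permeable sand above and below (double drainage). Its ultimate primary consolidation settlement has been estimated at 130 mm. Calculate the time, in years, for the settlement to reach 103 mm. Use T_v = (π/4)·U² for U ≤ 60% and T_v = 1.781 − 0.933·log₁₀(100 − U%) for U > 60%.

Drainage path length: H_d = H/2 = 3.1 m (double drainage).
U = S(t)/S_ult = 103/130 = 0.7923.
U > 60%: T_v = 1.781 − 0.933·log₁₀(100 − 79.231) = 0.55185.
t = T_v·H_d²/c_v = 0.55185×3.1²/2.7 = 1.964 years.

t ≈ 1.96 years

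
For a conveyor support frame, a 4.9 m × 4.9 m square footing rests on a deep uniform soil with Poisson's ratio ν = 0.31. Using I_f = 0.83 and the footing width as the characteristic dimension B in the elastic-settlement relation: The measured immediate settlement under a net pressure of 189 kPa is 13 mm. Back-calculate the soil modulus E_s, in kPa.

S_e = q·B·(1−ν²)/E_s · I_f  ⇒  E_s = q·B·(1−ν²)·I_f / S_e.
E_s = 189 × 4.9 × 0.9039 × 0.83 / 0.013 = 53450 kPa

E_s ≈ 53400 kPa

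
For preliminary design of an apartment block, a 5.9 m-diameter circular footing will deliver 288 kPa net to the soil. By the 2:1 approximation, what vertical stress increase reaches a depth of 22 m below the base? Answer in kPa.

By the 2:1 method the load spreads at 1 horizontal : 2 vertical, so at depth z the loaded area has grown by z in each plan dimension:
Δσ ≈ qD²/(D+z)² = 288×5.9²/(5.9+22)² = 12.879 kPa

Δσ_z ≈ 12.9 kPa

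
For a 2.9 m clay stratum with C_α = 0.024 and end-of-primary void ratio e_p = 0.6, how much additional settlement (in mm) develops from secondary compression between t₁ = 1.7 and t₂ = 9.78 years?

S_s ≈ 33.1 mm

Secondary compression: S_s = C_α·H/(1+e_p)·log₁₀(t₂/t₁)
S_s = 0.024×2.9/(1+0.6)×log₁₀(9.78/1.7)
    = 0.0435 × 0.7599 = 0.03306 m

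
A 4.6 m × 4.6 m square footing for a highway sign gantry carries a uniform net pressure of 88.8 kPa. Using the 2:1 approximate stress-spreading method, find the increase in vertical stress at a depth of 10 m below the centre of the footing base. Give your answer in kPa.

Δσ_z ≈ 8.81 kPa

By the 2:1 method the load spreads at 1 horizontal : 2 vertical, so at depth z the loaded area has grown by z in each plan dimension:
Δσ = qBL/((B+z)(L+z)) = 88.8×4.6×4.6/((4.6+10)(4.6+10)) = 8.815 kPa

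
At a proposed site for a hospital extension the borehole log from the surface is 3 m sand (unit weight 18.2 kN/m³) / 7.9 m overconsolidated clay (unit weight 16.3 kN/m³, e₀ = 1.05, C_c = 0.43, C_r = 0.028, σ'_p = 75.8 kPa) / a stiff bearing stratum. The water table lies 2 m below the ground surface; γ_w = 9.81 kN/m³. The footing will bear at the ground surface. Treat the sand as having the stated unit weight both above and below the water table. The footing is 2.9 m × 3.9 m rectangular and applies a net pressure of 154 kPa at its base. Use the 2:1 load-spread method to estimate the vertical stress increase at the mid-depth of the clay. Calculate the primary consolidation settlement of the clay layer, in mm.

Mid-depth of clay below the ground surface: z = 3 + 7.9/2 = 6.95 m.
Total vertical stress at mid-clay: σ_v = 18.2×3 + 16.3×3.95 = 118.98 kPa.
Pore pressure: u = 9.81×(6.95 − 2) = 48.56 kPa.
Initial effective stress: σ'_0 = σ_v − u = 118.98 − 48.56 = 70.42 kPa.
Stress increase at mid-clay by the 2:1 spreading method:
Δσ = qBL/((B+z)(L+z)) = 154×2.9×3.9/((2.9+6.95)(3.9+6.95)) = 16.297 kPa
Final effective stress: σ'_f = 70.42 + 16.297 = 86.717 kPa.
σ'_f = 86.717 > σ'_p = 75.8 kPa, so the stress path crosses the preconsolidation pressure — recompression up to σ'_p, then virgin compression beyond:
S_c = H/(1+e₀)·[C_r·log₁₀(σ'_p/σ'_0) + C_c·log₁₀(σ'_f/σ'_p)]
    = 7.9/2.05 × [0.028×log₁₀(75.8/70.42) + 0.43×log₁₀(86.717/75.8)]
    = 3.8537 × [0.00089525 + 0.025127] = 0.1003 m

S_c ≈ 100 mm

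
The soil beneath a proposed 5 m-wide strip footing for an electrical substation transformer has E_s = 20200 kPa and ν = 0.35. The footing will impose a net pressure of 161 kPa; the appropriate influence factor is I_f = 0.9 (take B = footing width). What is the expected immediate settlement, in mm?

S_e ≈ 31.5 mm

Immediate (elastic) settlement: S_e = q·B·(1−ν²)/E_s · I_f.
S_e = 161 × 5 × (1 − 0.35²) / 20200 × 0.9
    = 161 × 5 × 0.8775 / 20200 × 0.9
    = 0.03147 m = 31.47 mm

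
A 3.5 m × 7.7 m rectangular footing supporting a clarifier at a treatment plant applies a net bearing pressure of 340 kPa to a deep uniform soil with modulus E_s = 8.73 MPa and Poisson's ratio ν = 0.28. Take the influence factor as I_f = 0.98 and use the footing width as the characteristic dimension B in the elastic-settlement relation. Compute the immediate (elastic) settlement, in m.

Immediate (elastic) settlement: S_e = q·B·(1−ν²)/E_s · I_f.
E_s = 8.73 MPa = 8730 kPa.
S_e = 340 × 3.5 × (1 − 0.28²) / 8730 × 0.98
    = 340 × 3.5 × 0.9216 / 8730 × 0.98
    = 0.1231 m

S_e ≈ 0.123 m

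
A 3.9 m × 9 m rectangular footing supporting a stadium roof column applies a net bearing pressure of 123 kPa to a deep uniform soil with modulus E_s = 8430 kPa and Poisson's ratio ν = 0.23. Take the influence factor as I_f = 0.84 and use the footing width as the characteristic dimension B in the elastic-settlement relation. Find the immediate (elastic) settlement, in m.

Immediate (elastic) settlement: S_e = q·B·(1−ν²)/E_s · I_f.
S_e = 123 × 3.9 × (1 − 0.23²) / 8430 × 0.84
    = 123 × 3.9 × 0.9471 / 8430 × 0.84
    = 0.04527 m

S_e ≈ 0.0453 m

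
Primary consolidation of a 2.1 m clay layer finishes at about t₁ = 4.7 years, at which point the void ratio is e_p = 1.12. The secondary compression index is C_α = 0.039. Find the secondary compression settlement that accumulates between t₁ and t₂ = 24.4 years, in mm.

Secondary compression: S_s = C_α·H/(1+e_p)·log₁₀(t₂/t₁)
S_s = 0.039×2.1/(1+1.12)×log₁₀(24.4/4.7)
    = 0.03863 × 0.7153 = 0.02763 m

S_s ≈ 27.6 mm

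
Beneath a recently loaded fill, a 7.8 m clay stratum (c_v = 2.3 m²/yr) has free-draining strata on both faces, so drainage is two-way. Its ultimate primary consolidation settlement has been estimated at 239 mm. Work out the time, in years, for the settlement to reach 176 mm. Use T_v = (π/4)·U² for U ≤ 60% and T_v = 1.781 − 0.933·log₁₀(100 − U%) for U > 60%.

t ≈ 3.01 years

Drainage path length: H_d = H/2 = 3.9 m (double drainage).
U = S(t)/S_ult = 176/239 = 0.7364.
U > 60%: T_v = 1.781 − 0.933·log₁₀(100 − 73.64) = 0.45526.
t = T_v·H_d²/c_v = 0.45526×3.9²/2.3 = 3.011 years.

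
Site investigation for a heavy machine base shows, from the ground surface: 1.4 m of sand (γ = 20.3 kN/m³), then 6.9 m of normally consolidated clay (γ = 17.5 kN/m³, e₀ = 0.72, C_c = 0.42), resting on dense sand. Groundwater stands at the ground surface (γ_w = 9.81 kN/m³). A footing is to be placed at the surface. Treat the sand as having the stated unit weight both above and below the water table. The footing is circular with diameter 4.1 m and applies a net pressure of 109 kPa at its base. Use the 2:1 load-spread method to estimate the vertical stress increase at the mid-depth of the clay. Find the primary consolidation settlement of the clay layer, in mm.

Mid-depth of clay below the ground surface: z = 1.4 + 6.9/2 = 4.85 m.
Total vertical stress at mid-clay: σ_v = 20.3×1.4 + 17.5×3.45 = 88.795 kPa.
Pore pressure: u = 9.81×(4.85 − 0) = 47.578 kPa.
Initial effective stress: σ'_0 = σ_v − u = 88.795 − 47.578 = 41.217 kPa.
Stress increase at mid-clay by the 2:1 spreading method:
Δσ ≈ qD²/(D+z)² = 109×4.1²/(4.1+4.85)² = 22.874 kPa
Final effective stress: σ'_f = σ'_0 + Δσ = 41.217 + 22.874 = 64.091 kPa.
Normally consolidated clay, so the full stress increment lies on the virgin compression line:
S_c = C_c·H/(1+e₀)·log₁₀(σ'_f/σ'_0) = 0.42×6.9/(1+0.72)×log₁₀(64.091/41.217)
    = 1.6849 × 0.19172 = 0.323 m

S_c ≈ 323 mm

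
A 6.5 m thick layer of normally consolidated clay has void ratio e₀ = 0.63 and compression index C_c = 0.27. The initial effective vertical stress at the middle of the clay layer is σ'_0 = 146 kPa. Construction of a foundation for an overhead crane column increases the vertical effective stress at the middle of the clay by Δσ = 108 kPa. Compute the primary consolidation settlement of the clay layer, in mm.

Final effective stress: σ'_f = σ'_0 + Δσ = 146 + 108 = 254 kPa.
Normally consolidated clay, so the full stress increment lies on the virgin compression line:
S_c = C_c·H/(1+e₀)·log₁₀(σ'_f/σ'_0) = 0.27×6.5/(1+0.63)×log₁₀(254/146)
    = 1.0767 × 0.24048 = 0.2589 m

S_c ≈ 259 mm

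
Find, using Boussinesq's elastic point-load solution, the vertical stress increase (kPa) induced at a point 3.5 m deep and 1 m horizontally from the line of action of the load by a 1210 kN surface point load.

Boussinesq vertical stress below a point load on an elastic half-space:
Δσ_z = 3P/(2πz²) · [1 + (r/z)²]^(−5/2)
r/z = 1/3.5 = 0.28571; [1+(r/z)²]^(−5/2) = 0.82187.
Δσ_z = 3×1210/(2π×3.5²) × 0.82187 = 47.162 × 0.82187 = 38.76 kPa

Δσ_z ≈ 38.8 kPa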